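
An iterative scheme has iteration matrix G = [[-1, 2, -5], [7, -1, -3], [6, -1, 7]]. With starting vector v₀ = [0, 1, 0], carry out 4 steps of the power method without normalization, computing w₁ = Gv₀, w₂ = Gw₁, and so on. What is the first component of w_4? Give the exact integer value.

w1 = Gv₀ = ((-1)·0 + 2·1 + (-5)·0; 7·0 + (-1)·1 + (-3)·0; 6·0 + (-1)·1 + 7·0) = (2, -1, -1)
w2 = Gw1 = ((-1)·2 + 2·(-1) + (-5)·(-1); 7·2 + (-1)·(-1) + (-3)·(-1); 6·2 + (-1)·(-1) + 7·(-1)) = (1, 18, 6)
w3 = Gw2 = (5, -29, 30)
w4 = Gw3 = (-213, -26, 269)
The requested component of w4 is -213.

-213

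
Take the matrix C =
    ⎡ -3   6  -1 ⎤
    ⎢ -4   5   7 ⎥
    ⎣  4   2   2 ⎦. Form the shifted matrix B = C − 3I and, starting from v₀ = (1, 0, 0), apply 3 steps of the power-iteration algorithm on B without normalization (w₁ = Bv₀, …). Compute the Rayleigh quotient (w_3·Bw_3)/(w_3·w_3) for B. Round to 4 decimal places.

-4.6300

B = C − 3I has rows (-6, 6, -1); (-4, 2, 7); (4, 2, -1)
w1 = Bv₀ = ((-6)·1 + 6·0 + (-1)·0; (-4)·1 + 2·0 + 7·0; 4·1 + 2·0 + (-1)·0) = (-6, -4, 4)
w2 = Bw1 = ((-6)·(-6) + 6·(-4) + (-1)·4; (-4)·(-6) + 2·(-4) + 7·4; 4·(-6) + 2·(-4) + (-1)·4) = (8, 44, -36)
w3 = Bw2 = (252, -196, 156)
Bw3 = (-2844, -308, 460)
w3·Bw3 = -584560; w3·w3 = 126256; μ ≈ -584560/126256 = -4.6300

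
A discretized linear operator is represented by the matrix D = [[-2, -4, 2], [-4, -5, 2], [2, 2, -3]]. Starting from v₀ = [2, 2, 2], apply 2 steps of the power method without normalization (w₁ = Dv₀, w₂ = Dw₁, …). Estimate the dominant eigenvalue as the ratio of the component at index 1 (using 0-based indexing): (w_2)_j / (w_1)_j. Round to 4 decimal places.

w1 = Dv₀ = ((-2)·2 + (-4)·2 + 2·2; (-4)·2 + (-5)·2 + 2·2; 2·2 + 2·2 + (-3)·2) = (-8, -14, 2)
w2 = Dw1 = ((-2)·(-8) + (-4)·(-14) + 2·2; (-4)·(-8) + (-5)·(-14) + 2·2; 2·(-8) + 2·(-14) + (-3)·2) = (76, 106, -50)
Ratio at component: 106 / -14 = -7.5714

λ ≈ -7.5714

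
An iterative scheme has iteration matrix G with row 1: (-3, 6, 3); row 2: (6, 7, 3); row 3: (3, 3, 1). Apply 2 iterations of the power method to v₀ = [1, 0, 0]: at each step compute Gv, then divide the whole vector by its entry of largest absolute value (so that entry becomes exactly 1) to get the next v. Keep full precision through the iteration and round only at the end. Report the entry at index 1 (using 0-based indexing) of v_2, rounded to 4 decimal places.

0.6111

Gv0 = (-3.00000, 6.00000, 3.00000); divide by 6.00000 → v1 = (-0.50000, 1.00000, 0.50000)
Gv1 = (9.00000, 5.50000, 2.00000); divide by 9.00000 → v2 = (1.00000, 0.61111, 0.22222)
Requested entry of v2: 33/54 = 0.6111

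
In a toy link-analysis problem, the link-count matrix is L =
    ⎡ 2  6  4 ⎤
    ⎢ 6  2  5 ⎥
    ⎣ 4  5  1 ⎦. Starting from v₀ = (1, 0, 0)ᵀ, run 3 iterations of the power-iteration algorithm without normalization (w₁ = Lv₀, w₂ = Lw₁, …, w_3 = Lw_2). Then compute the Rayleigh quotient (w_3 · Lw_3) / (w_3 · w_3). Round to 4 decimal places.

λ ≈ 11.7409

w1 = Lv₀ = (2, 6, 4)
w2 = Lw1 = (56, 44, 42)
w3 = Lw2 = (544, 634, 486)
Lw3 = (6836, 6962, 5832)
w3·Lw3 = 544·6836 + 634·6962 + 486·5832 = 10967044; w3·w3 = 544·544 + 634·634 + 486·486 = 934088
λ ≈ 10967044/934088 = 11.7409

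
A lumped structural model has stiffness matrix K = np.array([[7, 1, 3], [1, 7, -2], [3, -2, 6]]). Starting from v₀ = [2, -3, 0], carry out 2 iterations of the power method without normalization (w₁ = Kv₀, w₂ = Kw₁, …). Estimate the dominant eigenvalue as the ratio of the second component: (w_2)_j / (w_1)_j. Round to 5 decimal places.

7.68421

w1 = Kv₀ = (7·2 + 1·(-3) + 3·0; 1·2 + 7·(-3) + (-2)·0; 3·2 + (-2)·(-3) + 6·0) = (11, -19, 12)
w2 = Kw1 = (7·11 + 1·(-19) + 3·12; 1·11 + 7·(-19) + (-2)·12; 3·11 + (-2)·(-19) + 6·12) = (94, -146, 143)
Ratio at component: -146 / -19 = 7.68421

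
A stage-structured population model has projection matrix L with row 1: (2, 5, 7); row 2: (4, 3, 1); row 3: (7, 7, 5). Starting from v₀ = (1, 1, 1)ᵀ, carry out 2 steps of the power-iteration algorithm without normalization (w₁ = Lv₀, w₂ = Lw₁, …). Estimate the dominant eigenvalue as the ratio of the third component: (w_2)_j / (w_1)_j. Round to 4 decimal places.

w1 = Lv₀ = (14, 8, 19)
w2 = Lw1 = (201, 99, 249)
Ratio at component: 249 / 19 = 13.1053

λ ≈ 13.1053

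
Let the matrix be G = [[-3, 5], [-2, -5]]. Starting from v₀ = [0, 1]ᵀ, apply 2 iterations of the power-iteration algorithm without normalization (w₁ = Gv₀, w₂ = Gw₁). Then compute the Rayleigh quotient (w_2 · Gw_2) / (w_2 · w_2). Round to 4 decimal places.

w1 = Gv₀ = ((-3)·0 + 5·1; (-2)·0 + (-5)·1) = (5, -5)
w2 = Gw1 = ((-3)·5 + 5·(-5); (-2)·5 + (-5)·(-5)) = (-40, 15)
Gw2 = (195, 5)
w2·Gw2 = (-40)·195 + 15·5 = -7725; w2·w2 = (-40)·(-40) + 15·15 = 1825
λ ≈ -7725/1825 = -4.2329

λ ≈ -4.2329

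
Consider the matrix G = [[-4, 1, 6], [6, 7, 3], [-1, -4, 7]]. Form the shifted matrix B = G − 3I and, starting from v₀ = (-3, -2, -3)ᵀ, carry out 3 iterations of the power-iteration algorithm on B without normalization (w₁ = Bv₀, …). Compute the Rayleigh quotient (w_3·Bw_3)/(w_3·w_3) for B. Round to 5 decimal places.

μ ≈ 0.78379

B = G − 3I has rows (-7, 1, 6); (6, 4, 3); (-1, -4, 4)
w1 = Bv₀ = (1, -35, -1)
w2 = Bw1 = (-48, -137, 135)
w3 = Bw2 = (1009, -431, 1136)
Bw3 = (-678, 7738, 5259)
w3·Bw3 = 1955044; w3·w3 = 2494338; μ ≈ 1955044/2494338 = 0.78379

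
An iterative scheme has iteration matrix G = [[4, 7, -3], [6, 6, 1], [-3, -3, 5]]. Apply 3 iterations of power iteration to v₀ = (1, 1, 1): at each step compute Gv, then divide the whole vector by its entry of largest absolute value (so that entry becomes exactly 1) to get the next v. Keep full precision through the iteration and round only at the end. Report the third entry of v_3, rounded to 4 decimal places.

-0.6905

Gv0 = (8.00000, 13.00000, -1.00000); divide by 13.00000 → v1 = (0.61538, 1.00000, -0.07692)
Gv1 = (9.69231, 9.61538, -5.23077); divide by 9.69231 → v2 = (1.00000, 0.99206, -0.53968)
Gv2 = (12.56349, 11.41270, -8.67460); divide by 12.56349 → v3 = (1.00000, 0.90840, -0.69046)
Requested entry of v3: -1093/1583 = -0.6905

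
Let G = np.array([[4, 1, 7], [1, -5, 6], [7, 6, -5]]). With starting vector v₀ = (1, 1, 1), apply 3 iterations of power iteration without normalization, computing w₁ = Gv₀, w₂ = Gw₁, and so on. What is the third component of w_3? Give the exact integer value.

762

w1 = Gv₀ = (4·1 + 1·1 + 7·1; 1·1 + (-5)·1 + 6·1; 7·1 + 6·1 + (-5)·1) = (12, 2, 8)
w2 = Gw1 = (4·12 + 1·2 + 7·8; 1·12 + (-5)·2 + 6·8; 7·12 + 6·2 + (-5)·8) = (106, 50, 56)
w3 = Gw2 = (866, 192, 762)
The requested component of w3 is 762.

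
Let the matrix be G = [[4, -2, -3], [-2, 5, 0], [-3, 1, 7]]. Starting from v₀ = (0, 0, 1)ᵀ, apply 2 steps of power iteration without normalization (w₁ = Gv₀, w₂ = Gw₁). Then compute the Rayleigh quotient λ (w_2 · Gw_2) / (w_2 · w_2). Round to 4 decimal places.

λ ≈ 9.0684

w1 = Gv₀ = (4·0 + (-2)·0 + (-3)·1; (-2)·0 + 5·0 + 0·1; (-3)·0 + 1·0 + 7·1) = (-3, 0, 7)
w2 = Gw1 = (4·(-3) + (-2)·0 + (-3)·7; (-2)·(-3) + 5·0 + 0·7; (-3)·(-3) + 1·0 + 7·7) = (-33, 6, 58)
Gw2 = (-318, 96, 511)
w2·Gw2 = (-33)·(-318) + 6·96 + 58·511 = 40708; w2·w2 = (-33)·(-33) + 6·6 + 58·58 = 4489
λ ≈ 40708/4489 = 9.0684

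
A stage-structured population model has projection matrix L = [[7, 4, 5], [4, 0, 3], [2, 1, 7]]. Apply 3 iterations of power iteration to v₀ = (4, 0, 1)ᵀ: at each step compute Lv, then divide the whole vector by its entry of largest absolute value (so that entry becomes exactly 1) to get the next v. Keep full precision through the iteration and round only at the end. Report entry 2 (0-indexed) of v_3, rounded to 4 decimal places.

0.5242

Lv0 = (33.00000, 19.00000, 15.00000); divide by 33.00000 → v1 = (1.00000, 0.57576, 0.45455)
Lv1 = (11.57576, 5.36364, 5.75758); divide by 11.57576 → v2 = (1.00000, 0.46335, 0.49738)
Lv2 = (11.34031, 5.49215, 5.94503); divide by 11.34031 → v3 = (1.00000, 0.48430, 0.52424)
Requested entry of v3: 2271/4332 = 0.5242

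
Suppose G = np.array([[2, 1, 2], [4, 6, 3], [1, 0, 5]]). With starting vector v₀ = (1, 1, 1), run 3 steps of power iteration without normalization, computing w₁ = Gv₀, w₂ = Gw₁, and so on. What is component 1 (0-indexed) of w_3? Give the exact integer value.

w1 = Gv₀ = (5, 13, 6)
w2 = Gw1 = (35, 116, 35)
w3 = Gw2 = (256, 941, 210)
The requested component of w3 is 941.

941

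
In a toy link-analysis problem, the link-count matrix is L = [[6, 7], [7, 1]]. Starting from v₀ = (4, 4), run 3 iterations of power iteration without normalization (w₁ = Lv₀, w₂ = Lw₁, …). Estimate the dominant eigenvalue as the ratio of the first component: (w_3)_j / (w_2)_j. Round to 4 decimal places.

λ ≈ 11.1716

w1 = Lv₀ = (52, 32)
w2 = Lw1 = (536, 396)
w3 = Lw2 = (5988, 4148)
Ratio at component: 5988 / 536 = 11.1716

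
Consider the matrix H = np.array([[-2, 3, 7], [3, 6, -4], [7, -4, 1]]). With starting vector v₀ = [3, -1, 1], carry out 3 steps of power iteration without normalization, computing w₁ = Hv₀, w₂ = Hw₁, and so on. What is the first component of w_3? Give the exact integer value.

-602

w1 = Hv₀ = ((-2)·3 + 3·(-1) + 7·1; 3·3 + 6·(-1) + (-4)·1; 7·3 + (-4)·(-1) + 1·1) = (-2, -1, 26)
w2 = Hw1 = ((-2)·(-2) + 3·(-1) + 7·26; 3·(-2) + 6·(-1) + (-4)·26; 7·(-2) + (-4)·(-1) + 1·26) = (183, -116, 16)
w3 = Hw2 = (-602, -211, 1761)
The requested component of w3 is -602.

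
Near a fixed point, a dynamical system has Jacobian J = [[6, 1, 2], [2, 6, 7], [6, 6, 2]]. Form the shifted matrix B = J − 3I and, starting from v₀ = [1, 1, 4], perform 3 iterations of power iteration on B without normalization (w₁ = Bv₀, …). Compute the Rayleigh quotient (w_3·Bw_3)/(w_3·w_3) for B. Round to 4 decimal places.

B = J − 3I has rows (3, 1, 2); (2, 3, 7); (6, 6, -1)
w1 = Bv₀ = (3·1 + 1·1 + 2·4; 2·1 + 3·1 + 7·4; 6·1 + 6·1 + (-1)·4) = (12, 33, 8)
w2 = Bw1 = (3·12 + 1·33 + 2·8; 2·12 + 3·33 + 7·8; 6·12 + 6·33 + (-1)·8) = (85, 179, 262)
w3 = Bw2 = (958, 2541, 1322)
Bw3 = (8059, 18793, 19672)
w3·Bw3 = 81479919; w3·w3 = 9122129; μ ≈ 81479919/9122129 = 8.9321

μ ≈ 8.9321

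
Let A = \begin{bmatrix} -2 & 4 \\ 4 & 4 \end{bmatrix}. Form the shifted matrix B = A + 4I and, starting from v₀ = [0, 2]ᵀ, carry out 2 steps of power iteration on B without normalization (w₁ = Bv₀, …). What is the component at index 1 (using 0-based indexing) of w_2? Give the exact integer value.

160

B = A + 4I has rows (2, 4); (4, 8)
w1 = Bv₀ = (8, 16)
w2 = Bw1 = (80, 160)
Requested component of w2: 160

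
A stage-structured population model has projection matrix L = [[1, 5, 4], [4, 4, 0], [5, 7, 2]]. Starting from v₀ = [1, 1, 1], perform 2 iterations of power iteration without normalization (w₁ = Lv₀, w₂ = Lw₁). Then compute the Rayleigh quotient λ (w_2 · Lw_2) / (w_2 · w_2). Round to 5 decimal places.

9.65627

w1 = Lv₀ = (10, 8, 14)
w2 = Lw1 = (106, 72, 134)
Lw2 = (1002, 712, 1302)
w2·Lw2 = 106·1002 + 72·712 + 134·1302 = 331944; w2·w2 = 106·106 + 72·72 + 134·134 = 34376
λ ≈ 331944/34376 = 9.65627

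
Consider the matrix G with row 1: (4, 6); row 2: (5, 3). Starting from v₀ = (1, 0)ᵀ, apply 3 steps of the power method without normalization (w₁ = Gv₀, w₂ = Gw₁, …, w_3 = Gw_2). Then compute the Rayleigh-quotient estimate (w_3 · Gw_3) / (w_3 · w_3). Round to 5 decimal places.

w1 = Gv₀ = (4·1 + 6·0; 5·1 + 3·0) = (4, 5)
w2 = Gw1 = (4·4 + 6·5; 5·4 + 3·5) = (46, 35)
w3 = Gw2 = (394, 335)
Gw3 = (3586, 2975)
w3·Gw3 = 394·3586 + 335·2975 = 2409509; w3·w3 = 394·394 + 335·335 = 267461
λ ≈ 2409509/267461 = 9.00882

λ ≈ 9.00882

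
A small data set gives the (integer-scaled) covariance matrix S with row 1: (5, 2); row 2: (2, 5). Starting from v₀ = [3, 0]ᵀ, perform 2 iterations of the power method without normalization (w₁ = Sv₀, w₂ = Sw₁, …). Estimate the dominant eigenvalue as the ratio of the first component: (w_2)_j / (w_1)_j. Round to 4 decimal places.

λ ≈ 5.8000

w1 = Sv₀ = (5·3 + 2·0; 2·3 + 5·0) = (15, 6)
w2 = Sw1 = (5·15 + 2·6; 2·15 + 5·6) = (87, 60)
Ratio at component: 87 / 15 = 5.8000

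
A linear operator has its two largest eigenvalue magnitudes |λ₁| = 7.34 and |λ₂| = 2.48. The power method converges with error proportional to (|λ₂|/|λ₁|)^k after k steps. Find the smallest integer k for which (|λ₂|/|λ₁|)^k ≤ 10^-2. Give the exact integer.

5

|λ₂/λ₁| = 2.48/7.34 = 0.33787
Need k ≥ ln(10^-2) / ln(0.33787) = -4.6052 / -1.0851 ≈ 4.244
Smallest integer k satisfying the bound: 5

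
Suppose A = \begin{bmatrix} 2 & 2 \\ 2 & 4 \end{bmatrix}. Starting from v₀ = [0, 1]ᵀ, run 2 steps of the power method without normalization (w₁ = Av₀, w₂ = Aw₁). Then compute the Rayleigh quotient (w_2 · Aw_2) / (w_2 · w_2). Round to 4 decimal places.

w1 = Av₀ = (2·0 + 2·1; 2·0 + 4·1) = (2, 4)
w2 = Aw1 = (2·2 + 2·4; 2·2 + 4·4) = (12, 20)
Aw2 = (64, 104)
w2·Aw2 = 12·64 + 20·104 = 2848; w2·w2 = 12·12 + 20·20 = 544
λ ≈ 2848/544 = 5.2353

λ ≈ 5.2353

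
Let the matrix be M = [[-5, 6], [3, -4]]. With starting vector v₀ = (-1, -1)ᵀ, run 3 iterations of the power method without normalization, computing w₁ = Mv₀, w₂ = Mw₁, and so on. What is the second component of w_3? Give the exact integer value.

61

w1 = Mv₀ = (-1, 1)
w2 = Mw1 = (11, -7)
w3 = Mw2 = (-97, 61)
The requested component of w3 is 61.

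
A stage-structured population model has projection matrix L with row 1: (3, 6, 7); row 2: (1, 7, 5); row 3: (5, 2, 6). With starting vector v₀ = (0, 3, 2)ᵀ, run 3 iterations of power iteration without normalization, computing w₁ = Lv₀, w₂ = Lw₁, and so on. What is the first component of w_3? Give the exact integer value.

5568

w1 = Lv₀ = (3·0 + 6·3 + 7·2; 1·0 + 7·3 + 5·2; 5·0 + 2·3 + 6·2) = (32, 31, 18)
w2 = Lw1 = (3·32 + 6·31 + 7·18; 1·32 + 7·31 + 5·18; 5·32 + 2·31 + 6·18) = (408, 339, 330)
w3 = Lw2 = (5568, 4431, 4698)
The requested component of w3 is 5568.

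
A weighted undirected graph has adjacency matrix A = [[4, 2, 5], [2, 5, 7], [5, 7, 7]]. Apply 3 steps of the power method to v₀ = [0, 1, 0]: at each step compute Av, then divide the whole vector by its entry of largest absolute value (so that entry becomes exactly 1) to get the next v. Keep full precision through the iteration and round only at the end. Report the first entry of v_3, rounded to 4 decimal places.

Av0 = (2.00000, 5.00000, 7.00000); divide by 7.00000 → v1 = (0.28571, 0.71429, 1.00000)
Av1 = (7.57143, 11.14286, 13.42857); divide by 13.42857 → v2 = (0.56383, 0.82979, 1.00000)
Av2 = (8.91489, 12.27660, 15.62766); divide by 15.62766 → v3 = (0.57046, 0.78557, 1.00000)
Requested entry of v3: 838/1469 = 0.5705

0.5705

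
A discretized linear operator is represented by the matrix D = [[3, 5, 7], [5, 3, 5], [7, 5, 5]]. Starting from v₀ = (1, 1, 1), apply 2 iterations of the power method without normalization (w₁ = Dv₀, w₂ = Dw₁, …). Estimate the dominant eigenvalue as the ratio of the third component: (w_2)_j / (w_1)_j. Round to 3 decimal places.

λ ≈ 15.000

w1 = Dv₀ = (3·1 + 5·1 + 7·1; 5·1 + 3·1 + 5·1; 7·1 + 5·1 + 5·1) = (15, 13, 17)
w2 = Dw1 = (3·15 + 5·13 + 7·17; 5·15 + 3·13 + 5·17; 7·15 + 5·13 + 5·17) = (229, 199, 255)
Ratio at component: 255 / 17 = 15.000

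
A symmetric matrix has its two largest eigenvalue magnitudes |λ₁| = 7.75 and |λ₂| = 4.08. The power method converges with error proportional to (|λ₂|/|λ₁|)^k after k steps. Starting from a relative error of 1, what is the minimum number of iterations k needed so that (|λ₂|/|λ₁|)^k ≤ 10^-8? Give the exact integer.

|λ₂/λ₁| = 4.08/7.75 = 0.52645
Need k ≥ ln(10^-8) / ln(0.52645) = -18.4207 / -0.6416 ≈ 28.711
Smallest integer k satisfying the bound: 29

29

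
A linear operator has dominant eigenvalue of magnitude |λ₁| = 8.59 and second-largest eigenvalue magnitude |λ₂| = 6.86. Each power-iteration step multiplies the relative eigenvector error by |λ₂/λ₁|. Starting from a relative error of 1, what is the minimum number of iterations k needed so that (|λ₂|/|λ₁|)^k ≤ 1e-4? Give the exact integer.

|λ₂/λ₁| = 6.86/8.59 = 0.79860
Need k ≥ ln(1e-4) / ln(0.79860) = -9.2103 / -0.2249 ≈ 40.955
Smallest integer k satisfying the bound: 41

41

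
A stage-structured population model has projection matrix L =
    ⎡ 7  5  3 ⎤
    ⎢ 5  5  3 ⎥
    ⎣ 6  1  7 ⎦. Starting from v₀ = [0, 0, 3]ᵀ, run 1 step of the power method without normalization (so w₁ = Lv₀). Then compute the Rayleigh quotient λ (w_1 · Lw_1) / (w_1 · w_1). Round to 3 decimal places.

w1 = Lv₀ = (7·0 + 5·0 + 3·3; 5·0 + 5·0 + 3·3; 6·0 + 1·0 + 7·3) = (9, 9, 21)
Lw1 = (171, 153, 210)
w1·Lw1 = 9·171 + 9·153 + 21·210 = 7326; w1·w1 = 9·9 + 9·9 + 21·21 = 603
λ ≈ 7326/603 = 12.149

12.149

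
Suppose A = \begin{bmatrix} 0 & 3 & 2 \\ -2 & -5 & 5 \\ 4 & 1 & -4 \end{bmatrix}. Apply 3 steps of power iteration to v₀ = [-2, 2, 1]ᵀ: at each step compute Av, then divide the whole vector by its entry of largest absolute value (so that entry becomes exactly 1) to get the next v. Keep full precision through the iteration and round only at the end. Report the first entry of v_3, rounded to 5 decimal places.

-0.05807

Av0 = (8.000000, -1.000000, -10.000000); divide by -10.000000 → v1 = (-0.800000, 0.100000, 1.000000)
Av1 = (2.300000, 6.100000, -7.100000); divide by -7.100000 → v2 = (-0.323944, -0.859155, 1.000000)
Av2 = (-0.577465, 9.943662, -6.154930); divide by 9.943662 → v3 = (-0.058074, 1.000000, -0.618980)
Requested entry of v3: -41/706 = -0.05807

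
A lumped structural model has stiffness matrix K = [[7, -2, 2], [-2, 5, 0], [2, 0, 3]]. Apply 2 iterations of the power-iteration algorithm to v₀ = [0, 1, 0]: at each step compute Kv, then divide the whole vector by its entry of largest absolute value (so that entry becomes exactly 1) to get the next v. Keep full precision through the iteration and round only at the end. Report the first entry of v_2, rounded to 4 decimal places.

-0.8276

Kv0 = (-2.00000, 5.00000, 0.00000); divide by 5.00000 → v1 = (-0.40000, 1.00000, 0.00000)
Kv1 = (-4.80000, 5.80000, -0.80000); divide by 5.80000 → v2 = (-0.82759, 1.00000, -0.13793)
Requested entry of v2: -24/29 = -0.8276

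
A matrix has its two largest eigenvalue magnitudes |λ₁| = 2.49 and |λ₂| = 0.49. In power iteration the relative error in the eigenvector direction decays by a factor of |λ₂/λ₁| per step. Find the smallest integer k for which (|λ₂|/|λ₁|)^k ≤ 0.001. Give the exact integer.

5

|λ₂/λ₁| = 0.49/2.49 = 0.19679
Need k ≥ ln(0.001) / ln(0.19679) = -6.9078 / -1.6256 ≈ 4.249
Smallest integer k satisfying the bound: 5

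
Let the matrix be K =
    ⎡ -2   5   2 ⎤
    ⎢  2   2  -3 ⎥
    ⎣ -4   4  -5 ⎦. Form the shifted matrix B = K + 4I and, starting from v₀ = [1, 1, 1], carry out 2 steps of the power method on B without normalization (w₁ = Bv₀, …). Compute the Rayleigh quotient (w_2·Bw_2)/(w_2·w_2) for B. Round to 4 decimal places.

μ ≈ 7.5094

B = K + 4I has rows (2, 5, 2); (2, 6, -3); (-4, 4, -1)
w1 = Bv₀ = (9, 5, -1)
w2 = Bw1 = (41, 51, -15)
Bw2 = (307, 433, 55)
w2·Bw2 = 33845; w2·w2 = 4507; μ ≈ 33845/4507 = 7.5094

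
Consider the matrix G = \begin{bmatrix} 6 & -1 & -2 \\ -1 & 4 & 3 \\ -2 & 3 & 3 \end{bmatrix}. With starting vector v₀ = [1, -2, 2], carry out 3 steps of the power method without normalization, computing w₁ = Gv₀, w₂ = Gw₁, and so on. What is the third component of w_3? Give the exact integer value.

w1 = Gv₀ = (6·1 + (-1)·(-2) + (-2)·2; (-1)·1 + 4·(-2) + 3·2; (-2)·1 + 3·(-2) + 3·2) = (4, -3, -2)
w2 = Gw1 = (6·4 + (-1)·(-3) + (-2)·(-2); (-1)·4 + 4·(-3) + 3·(-2); (-2)·4 + 3·(-3) + 3·(-2)) = (31, -22, -23)
w3 = Gw2 = (254, -188, -197)
The requested component of w3 is -197.

-197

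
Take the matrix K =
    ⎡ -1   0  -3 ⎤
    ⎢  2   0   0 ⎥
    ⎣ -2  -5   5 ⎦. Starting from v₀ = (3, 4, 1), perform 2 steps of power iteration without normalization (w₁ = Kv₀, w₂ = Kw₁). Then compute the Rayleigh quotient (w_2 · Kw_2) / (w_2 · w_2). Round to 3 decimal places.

w1 = Kv₀ = ((-1)·3 + 0·4 + (-3)·1; 2·3 + 0·4 + 0·1; (-2)·3 + (-5)·4 + 5·1) = (-6, 6, -21)
w2 = Kw1 = ((-1)·(-6) + 0·6 + (-3)·(-21); 2·(-6) + 0·6 + 0·(-21); (-2)·(-6) + (-5)·6 + 5·(-21)) = (69, -12, -123)
Kw2 = (300, 138, -693)
w2·Kw2 = 69·300 + (-12)·138 + (-123)·(-693) = 104283; w2·w2 = 69·69 + (-12)·(-12) + (-123)·(-123) = 20034
λ ≈ 104283/20034 = 5.205

5.205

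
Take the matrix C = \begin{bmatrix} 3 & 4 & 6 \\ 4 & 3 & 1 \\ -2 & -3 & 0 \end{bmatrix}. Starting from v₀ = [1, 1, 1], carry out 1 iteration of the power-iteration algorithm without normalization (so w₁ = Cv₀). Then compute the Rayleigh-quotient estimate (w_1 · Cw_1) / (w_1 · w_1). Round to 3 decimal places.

5.236

w1 = Cv₀ = (13, 8, -5)
Cw1 = (41, 71, -50)
w1·Cw1 = 13·41 + 8·71 + (-5)·(-50) = 1351; w1·w1 = 13·13 + 8·8 + (-5)·(-5) = 258
λ ≈ 1351/258 = 5.236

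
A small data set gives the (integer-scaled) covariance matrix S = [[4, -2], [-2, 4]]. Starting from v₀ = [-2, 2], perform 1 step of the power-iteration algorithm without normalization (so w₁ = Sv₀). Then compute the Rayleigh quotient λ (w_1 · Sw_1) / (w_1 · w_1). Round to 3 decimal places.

6.000

w1 = Sv₀ = (-12, 12)
Sw1 = (-72, 72)
w1·Sw1 = (-12)·(-72) + 12·72 = 1728; w1·w1 = (-12)·(-12) + 12·12 = 288
λ ≈ 1728/288 = 6.000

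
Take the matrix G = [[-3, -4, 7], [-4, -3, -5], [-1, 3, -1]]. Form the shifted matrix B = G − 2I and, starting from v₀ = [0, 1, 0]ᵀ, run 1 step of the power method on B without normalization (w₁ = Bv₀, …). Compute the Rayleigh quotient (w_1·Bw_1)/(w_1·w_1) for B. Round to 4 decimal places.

B = G − 2I has rows (-5, -4, 7); (-4, -5, -5); (-1, 3, -3)
w1 = Bv₀ = ((-5)·0 + (-4)·1 + 7·0; (-4)·0 + (-5)·1 + (-5)·0; (-1)·0 + 3·1 + (-3)·0) = (-4, -5, 3)
Bw1 = (61, 26, -20)
w1·Bw1 = -434; w1·w1 = 50; μ ≈ -434/50 = -8.6800

μ ≈ -8.6800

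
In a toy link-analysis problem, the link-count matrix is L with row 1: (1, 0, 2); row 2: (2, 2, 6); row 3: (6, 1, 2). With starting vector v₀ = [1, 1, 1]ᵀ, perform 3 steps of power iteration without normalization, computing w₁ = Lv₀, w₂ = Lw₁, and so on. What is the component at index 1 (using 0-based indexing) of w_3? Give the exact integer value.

w1 = Lv₀ = (3, 10, 9)
w2 = Lw1 = (21, 80, 46)
w3 = Lw2 = (113, 478, 298)
The requested component of w3 is 478.

478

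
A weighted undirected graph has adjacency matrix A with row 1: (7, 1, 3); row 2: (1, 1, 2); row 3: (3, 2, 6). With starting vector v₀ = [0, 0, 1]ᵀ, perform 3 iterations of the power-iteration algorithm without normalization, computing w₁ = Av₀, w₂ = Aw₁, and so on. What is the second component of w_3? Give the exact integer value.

w1 = Av₀ = (7·0 + 1·0 + 3·1; 1·0 + 1·0 + 2·1; 3·0 + 2·0 + 6·1) = (3, 2, 6)
w2 = Aw1 = (7·3 + 1·2 + 3·6; 1·3 + 1·2 + 2·6; 3·3 + 2·2 + 6·6) = (41, 17, 49)
w3 = Aw2 = (451, 156, 451)
The requested component of w3 is 156.

156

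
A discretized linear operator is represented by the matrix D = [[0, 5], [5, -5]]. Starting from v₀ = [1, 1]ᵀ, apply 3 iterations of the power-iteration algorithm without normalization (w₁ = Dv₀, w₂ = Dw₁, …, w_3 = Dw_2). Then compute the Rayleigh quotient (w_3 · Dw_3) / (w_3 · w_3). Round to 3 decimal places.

λ ≈ -7.500

w1 = Dv₀ = (5, 0)
w2 = Dw1 = (0, 25)
w3 = Dw2 = (125, -125)
Dw3 = (-625, 1250)
w3·Dw3 = 125·(-625) + (-125)·1250 = -234375; w3·w3 = 125·125 + (-125)·(-125) = 31250
λ ≈ -234375/31250 = -7.500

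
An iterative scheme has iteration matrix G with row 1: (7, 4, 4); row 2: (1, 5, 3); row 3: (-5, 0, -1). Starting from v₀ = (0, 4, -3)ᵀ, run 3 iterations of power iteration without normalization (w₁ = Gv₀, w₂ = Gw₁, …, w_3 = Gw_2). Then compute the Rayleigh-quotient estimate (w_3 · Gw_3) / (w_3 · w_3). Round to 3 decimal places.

w1 = Gv₀ = (7·0 + 4·4 + 4·(-3); 1·0 + 5·4 + 3·(-3); (-5)·0 + 0·4 + (-1)·(-3)) = (4, 11, 3)
w2 = Gw1 = (7·4 + 4·11 + 4·3; 1·4 + 5·11 + 3·3; (-5)·4 + 0·11 + (-1)·3) = (84, 68, -23)
w3 = Gw2 = (768, 355, -397)
Gw3 = (5208, 1352, -3443)
w3·Gw3 = 768·5208 + 355·1352 + (-397)·(-3443) = 5846575; w3·w3 = 768·768 + 355·355 + (-397)·(-397) = 873458
λ ≈ 5846575/873458 = 6.694

6.694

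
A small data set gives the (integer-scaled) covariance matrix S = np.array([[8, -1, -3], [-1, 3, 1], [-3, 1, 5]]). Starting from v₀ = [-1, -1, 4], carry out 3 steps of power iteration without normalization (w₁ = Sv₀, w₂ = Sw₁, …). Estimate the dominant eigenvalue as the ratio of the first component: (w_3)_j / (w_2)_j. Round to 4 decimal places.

λ ≈ 10.5182

w1 = Sv₀ = (8·(-1) + (-1)·(-1) + (-3)·4; (-1)·(-1) + 3·(-1) + 1·4; (-3)·(-1) + 1·(-1) + 5·4) = (-19, 2, 22)
w2 = Sw1 = (8·(-19) + (-1)·2 + (-3)·22; (-1)·(-19) + 3·2 + 1·22; (-3)·(-19) + 1·2 + 5·22) = (-220, 47, 169)
w3 = Sw2 = (-2314, 530, 1552)
Ratio at component: -2314 / -220 = 10.5182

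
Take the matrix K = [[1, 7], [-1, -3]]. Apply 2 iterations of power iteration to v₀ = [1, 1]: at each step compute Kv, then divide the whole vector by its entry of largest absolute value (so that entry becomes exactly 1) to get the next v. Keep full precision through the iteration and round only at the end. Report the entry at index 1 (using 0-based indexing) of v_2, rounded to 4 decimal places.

Kv0 = (8.00000, -4.00000); divide by 8.00000 → v1 = (1.00000, -0.50000)
Kv1 = (-2.50000, 0.50000); divide by -2.50000 → v2 = (1.00000, -0.20000)
Requested entry of v2: 4/-20 = -0.2000

-0.2000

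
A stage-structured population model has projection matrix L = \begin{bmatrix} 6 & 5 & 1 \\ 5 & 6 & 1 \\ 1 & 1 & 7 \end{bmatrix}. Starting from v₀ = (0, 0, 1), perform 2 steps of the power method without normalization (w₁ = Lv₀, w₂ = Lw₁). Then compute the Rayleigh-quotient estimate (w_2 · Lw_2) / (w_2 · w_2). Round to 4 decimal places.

λ ≈ 8.9280

w1 = Lv₀ = (6·0 + 5·0 + 1·1; 5·0 + 6·0 + 1·1; 1·0 + 1·0 + 7·1) = (1, 1, 7)
w2 = Lw1 = (6·1 + 5·1 + 1·7; 5·1 + 6·1 + 1·7; 1·1 + 1·1 + 7·7) = (18, 18, 51)
Lw2 = (249, 249, 393)
w2·Lw2 = 18·249 + 18·249 + 51·393 = 29007; w2·w2 = 18·18 + 18·18 + 51·51 = 3249
λ ≈ 29007/3249 = 8.9280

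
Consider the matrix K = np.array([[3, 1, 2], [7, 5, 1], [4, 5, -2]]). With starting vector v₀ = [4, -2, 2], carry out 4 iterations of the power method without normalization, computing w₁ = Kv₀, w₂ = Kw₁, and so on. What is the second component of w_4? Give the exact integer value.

13944

w1 = Kv₀ = (14, 20, 2)
w2 = Kw1 = (66, 200, 152)
w3 = Kw2 = (702, 1614, 960)
w4 = Kw3 = (5640, 13944, 8958)
The requested component of w4 is 13944.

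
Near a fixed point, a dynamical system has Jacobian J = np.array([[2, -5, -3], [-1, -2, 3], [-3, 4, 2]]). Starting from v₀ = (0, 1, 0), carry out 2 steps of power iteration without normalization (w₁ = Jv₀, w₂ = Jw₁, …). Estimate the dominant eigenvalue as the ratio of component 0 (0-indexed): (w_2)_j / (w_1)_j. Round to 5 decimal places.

2.40000

w1 = Jv₀ = (-5, -2, 4)
w2 = Jw1 = (-12, 21, 15)
Ratio at component: -12 / -5 = 2.40000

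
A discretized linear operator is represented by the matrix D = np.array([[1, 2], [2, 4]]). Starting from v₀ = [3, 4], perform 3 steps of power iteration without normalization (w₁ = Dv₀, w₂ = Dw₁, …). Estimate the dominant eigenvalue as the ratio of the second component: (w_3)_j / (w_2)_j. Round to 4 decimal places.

5.0000

w1 = Dv₀ = (1·3 + 2·4; 2·3 + 4·4) = (11, 22)
w2 = Dw1 = (1·11 + 2·22; 2·11 + 4·22) = (55, 110)
w3 = Dw2 = (275, 550)
Ratio at component: 550 / 110 = 5.0000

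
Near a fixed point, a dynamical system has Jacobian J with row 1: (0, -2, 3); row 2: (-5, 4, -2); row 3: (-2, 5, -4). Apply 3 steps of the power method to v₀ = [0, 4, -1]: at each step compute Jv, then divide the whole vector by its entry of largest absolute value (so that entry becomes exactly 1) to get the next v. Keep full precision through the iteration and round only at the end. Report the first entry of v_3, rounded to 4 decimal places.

Jv0 = (-11.00000, 18.00000, 24.00000); divide by 24.00000 → v1 = (-0.45833, 0.75000, 1.00000)
Jv1 = (1.50000, 3.29167, 0.66667); divide by 3.29167 → v2 = (0.45570, 1.00000, 0.20253)
Jv2 = (-1.39241, 1.31646, 3.27848); divide by 3.27848 → v3 = (-0.42471, 0.40154, 1.00000)
Requested entry of v3: -110/259 = -0.4247

-0.4247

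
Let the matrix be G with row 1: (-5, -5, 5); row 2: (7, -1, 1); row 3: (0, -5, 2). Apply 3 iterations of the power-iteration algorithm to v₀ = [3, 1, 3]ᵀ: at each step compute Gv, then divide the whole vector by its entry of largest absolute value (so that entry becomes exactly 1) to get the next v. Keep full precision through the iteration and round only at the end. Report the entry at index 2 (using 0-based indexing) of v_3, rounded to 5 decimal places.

Gv0 = (-5.000000, 23.000000, 1.000000); divide by 23.000000 → v1 = (-0.217391, 1.000000, 0.043478)
Gv1 = (-3.695652, -2.478261, -4.913043); divide by -4.913043 → v2 = (0.752212, 0.504425, 1.000000)
Gv2 = (-1.283186, 5.761062, -0.522124); divide by 5.761062 → v3 = (-0.222734, 1.000000, -0.090630)
Requested entry of v3: 59/-651 = -0.09063

-0.09063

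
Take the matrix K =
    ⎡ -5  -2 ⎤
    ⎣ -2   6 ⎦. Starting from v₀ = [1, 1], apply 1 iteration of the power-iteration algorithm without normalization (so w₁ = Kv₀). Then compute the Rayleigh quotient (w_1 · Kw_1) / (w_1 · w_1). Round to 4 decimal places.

w1 = Kv₀ = (-7, 4)
Kw1 = (27, 38)
w1·Kw1 = (-7)·27 + 4·38 = -37; w1·w1 = (-7)·(-7) + 4·4 = 65
λ ≈ -37/65 = -0.5692

-0.5692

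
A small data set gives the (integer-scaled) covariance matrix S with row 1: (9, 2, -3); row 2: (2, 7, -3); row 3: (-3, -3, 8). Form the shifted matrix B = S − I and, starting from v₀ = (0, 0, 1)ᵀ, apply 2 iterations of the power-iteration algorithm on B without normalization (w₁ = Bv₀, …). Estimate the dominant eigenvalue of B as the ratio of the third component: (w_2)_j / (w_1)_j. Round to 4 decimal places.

B = S − I has rows (8, 2, -3); (2, 6, -3); (-3, -3, 7)
w1 = Bv₀ = (-3, -3, 7)
w2 = Bw1 = (-51, -45, 67)
Ratio: 67/7 = 9.5714

9.5714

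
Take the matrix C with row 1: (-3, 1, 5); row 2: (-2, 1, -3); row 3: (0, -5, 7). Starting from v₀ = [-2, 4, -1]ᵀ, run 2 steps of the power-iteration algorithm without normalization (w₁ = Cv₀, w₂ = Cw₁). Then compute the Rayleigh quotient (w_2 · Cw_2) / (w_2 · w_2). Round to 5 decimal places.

w1 = Cv₀ = ((-3)·(-2) + 1·4 + 5·(-1); (-2)·(-2) + 1·4 + (-3)·(-1); 0·(-2) + (-5)·4 + 7·(-1)) = (5, 11, -27)
w2 = Cw1 = ((-3)·5 + 1·11 + 5·(-27); (-2)·5 + 1·11 + (-3)·(-27); 0·5 + (-5)·11 + 7·(-27)) = (-139, 82, -244)
Cw2 = (-721, 1092, -2118)
w2·Cw2 = (-139)·(-721) + 82·1092 + (-244)·(-2118) = 706555; w2·w2 = (-139)·(-139) + 82·82 + (-244)·(-244) = 85581
λ ≈ 706555/85581 = 8.25598

8.25598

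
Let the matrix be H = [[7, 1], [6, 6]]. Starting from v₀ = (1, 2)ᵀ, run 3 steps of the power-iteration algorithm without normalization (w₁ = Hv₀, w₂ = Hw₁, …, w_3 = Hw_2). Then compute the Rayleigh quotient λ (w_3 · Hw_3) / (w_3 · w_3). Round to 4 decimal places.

w1 = Hv₀ = (7·1 + 1·2; 6·1 + 6·2) = (9, 18)
w2 = Hw1 = (7·9 + 1·18; 6·9 + 6·18) = (81, 162)
w3 = Hw2 = (729, 1458)
Hw3 = (6561, 13122)
w3·Hw3 = 729·6561 + 1458·13122 = 23914845; w3·w3 = 729·729 + 1458·1458 = 2657205
λ ≈ 23914845/2657205 = 9.0000

λ ≈ 9.0000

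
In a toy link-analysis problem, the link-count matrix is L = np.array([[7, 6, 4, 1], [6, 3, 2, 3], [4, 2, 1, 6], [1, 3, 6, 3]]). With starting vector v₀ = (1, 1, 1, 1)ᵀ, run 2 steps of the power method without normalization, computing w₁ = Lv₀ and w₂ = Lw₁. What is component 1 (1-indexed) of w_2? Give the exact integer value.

275

w1 = Lv₀ = (7·1 + 6·1 + 4·1 + 1·1; 6·1 + 3·1 + 2·1 + 3·1; 4·1 + 2·1 + 1·1 + 6·1; 1·1 + 3·1 + 6·1 + 3·1) = (18, 14, 13, 13)
w2 = Lw1 = (7·18 + 6·14 + 4·13 + 1·13; 6·18 + 3·14 + 2·13 + 3·13; 4·18 + 2·14 + 1·13 + 6·13; 1·18 + 3·14 + 6·13 + 3·13) = (275, 215, 191, 177)
The requested component of w2 is 275.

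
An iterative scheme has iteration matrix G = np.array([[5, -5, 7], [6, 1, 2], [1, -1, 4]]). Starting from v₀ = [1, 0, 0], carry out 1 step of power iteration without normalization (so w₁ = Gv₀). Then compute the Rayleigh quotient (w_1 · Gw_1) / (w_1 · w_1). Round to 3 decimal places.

3.887

w1 = Gv₀ = (5·1 + (-5)·0 + 7·0; 6·1 + 1·0 + 2·0; 1·1 + (-1)·0 + 4·0) = (5, 6, 1)
Gw1 = (2, 38, 3)
w1·Gw1 = 5·2 + 6·38 + 1·3 = 241; w1·w1 = 5·5 + 6·6 + 1·1 = 62
λ ≈ 241/62 = 3.887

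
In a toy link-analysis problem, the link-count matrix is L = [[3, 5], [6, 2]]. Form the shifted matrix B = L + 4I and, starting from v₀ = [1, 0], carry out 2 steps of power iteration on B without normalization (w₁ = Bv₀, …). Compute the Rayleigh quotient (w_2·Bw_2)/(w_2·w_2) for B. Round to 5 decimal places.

B = L + 4I has rows (7, 5); (6, 6)
w1 = Bv₀ = (7·1 + 5·0; 6·1 + 6·0) = (7, 6)
w2 = Bw1 = (7·7 + 5·6; 6·7 + 6·6) = (79, 78)
Bw2 = (943, 942)
w2·Bw2 = 147973; w2·w2 = 12325; μ ≈ 147973/12325 = 12.00592

12.00592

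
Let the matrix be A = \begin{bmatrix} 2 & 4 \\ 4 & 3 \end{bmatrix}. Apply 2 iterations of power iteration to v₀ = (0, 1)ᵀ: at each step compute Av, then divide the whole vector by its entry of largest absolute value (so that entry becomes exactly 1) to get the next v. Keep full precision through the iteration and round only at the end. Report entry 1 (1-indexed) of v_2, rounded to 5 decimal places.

0.80000

Av0 = (4.000000, 3.000000); divide by 4.000000 → v1 = (1.000000, 0.750000)
Av1 = (5.000000, 6.250000); divide by 6.250000 → v2 = (0.800000, 1.000000)
Requested entry of v2: 20/25 = 0.80000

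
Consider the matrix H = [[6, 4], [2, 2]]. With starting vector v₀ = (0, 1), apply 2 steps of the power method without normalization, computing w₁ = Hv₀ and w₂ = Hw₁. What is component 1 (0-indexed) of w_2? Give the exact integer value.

w1 = Hv₀ = (6·0 + 4·1; 2·0 + 2·1) = (4, 2)
w2 = Hw1 = (6·4 + 4·2; 2·4 + 2·2) = (32, 12)
The requested component of w2 is 12.

12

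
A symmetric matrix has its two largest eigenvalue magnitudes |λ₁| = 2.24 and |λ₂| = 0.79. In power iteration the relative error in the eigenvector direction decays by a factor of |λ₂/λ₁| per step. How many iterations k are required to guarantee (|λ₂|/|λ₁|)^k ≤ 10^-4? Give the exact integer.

|λ₂/λ₁| = 0.79/2.24 = 0.35268
Need k ≥ ln(10^-4) / ln(0.35268) = -9.2103 / -1.0422 ≈ 8.837
Smallest integer k satisfying the bound: 9

9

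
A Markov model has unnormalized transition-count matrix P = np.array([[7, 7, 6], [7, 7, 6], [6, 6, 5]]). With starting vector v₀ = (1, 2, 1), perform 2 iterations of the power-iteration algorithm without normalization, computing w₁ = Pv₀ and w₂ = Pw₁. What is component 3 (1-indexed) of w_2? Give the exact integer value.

439

w1 = Pv₀ = (27, 27, 23)
w2 = Pw1 = (516, 516, 439)
The requested component of w2 is 439.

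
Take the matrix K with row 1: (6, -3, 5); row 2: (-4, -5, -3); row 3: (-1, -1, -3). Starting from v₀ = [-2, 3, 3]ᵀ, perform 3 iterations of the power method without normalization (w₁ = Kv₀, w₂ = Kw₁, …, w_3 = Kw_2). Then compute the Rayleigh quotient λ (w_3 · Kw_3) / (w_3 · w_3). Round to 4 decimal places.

w1 = Kv₀ = (6·(-2) + (-3)·3 + 5·3; (-4)·(-2) + (-5)·3 + (-3)·3; (-1)·(-2) + (-1)·3 + (-3)·3) = (-6, -16, -10)
w2 = Kw1 = (6·(-6) + (-3)·(-16) + 5·(-10); (-4)·(-6) + (-5)·(-16) + (-3)·(-10); (-1)·(-6) + (-1)·(-16) + (-3)·(-10)) = (-38, 134, 52)
w3 = Kw2 = (-370, -674, -252)
Kw3 = (-1458, 5606, 1800)
w3·Kw3 = (-370)·(-1458) + (-674)·5606 + (-252)·1800 = -3692584; w3·w3 = (-370)·(-370) + (-674)·(-674) + (-252)·(-252) = 654680
λ ≈ -3692584/654680 = -5.6403

-5.6403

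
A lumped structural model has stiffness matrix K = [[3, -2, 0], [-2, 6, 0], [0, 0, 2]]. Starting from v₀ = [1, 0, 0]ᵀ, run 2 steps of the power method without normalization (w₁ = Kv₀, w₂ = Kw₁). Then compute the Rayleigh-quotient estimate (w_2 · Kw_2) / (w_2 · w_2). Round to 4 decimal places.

w1 = Kv₀ = (3, -2, 0)
w2 = Kw1 = (13, -18, 0)
Kw2 = (75, -134, 0)
w2·Kw2 = 13·75 + (-18)·(-134) + 0·0 = 3387; w2·w2 = 13·13 + (-18)·(-18) + 0·0 = 493
λ ≈ 3387/493 = 6.8702

6.8702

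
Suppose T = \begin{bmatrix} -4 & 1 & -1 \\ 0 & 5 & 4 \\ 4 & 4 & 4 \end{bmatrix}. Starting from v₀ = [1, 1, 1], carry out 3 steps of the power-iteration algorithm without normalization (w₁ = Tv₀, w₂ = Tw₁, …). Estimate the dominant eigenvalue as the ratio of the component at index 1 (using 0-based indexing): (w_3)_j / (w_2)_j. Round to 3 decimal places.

w1 = Tv₀ = ((-4)·1 + 1·1 + (-1)·1; 0·1 + 5·1 + 4·1; 4·1 + 4·1 + 4·1) = (-4, 9, 12)
w2 = Tw1 = ((-4)·(-4) + 1·9 + (-1)·12; 0·(-4) + 5·9 + 4·12; 4·(-4) + 4·9 + 4·12) = (13, 93, 68)
w3 = Tw2 = (-27, 737, 696)
Ratio at component: 737 / 93 = 7.925

λ ≈ 7.925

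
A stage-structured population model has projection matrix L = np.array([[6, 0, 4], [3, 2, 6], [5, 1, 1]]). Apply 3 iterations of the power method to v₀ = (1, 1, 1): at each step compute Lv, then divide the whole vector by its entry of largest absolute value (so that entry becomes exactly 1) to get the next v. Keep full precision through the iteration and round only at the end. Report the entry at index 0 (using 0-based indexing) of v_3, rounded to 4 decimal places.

0.9302

Lv0 = (10.00000, 11.00000, 7.00000); divide by 11.00000 → v1 = (0.90909, 1.00000, 0.63636)
Lv1 = (8.00000, 8.54545, 6.18182); divide by 8.54545 → v2 = (0.93617, 1.00000, 0.72340)
Lv2 = (8.51064, 9.14894, 6.40426); divide by 9.14894 → v3 = (0.93023, 1.00000, 0.70000)
Requested entry of v3: 800/860 = 0.9302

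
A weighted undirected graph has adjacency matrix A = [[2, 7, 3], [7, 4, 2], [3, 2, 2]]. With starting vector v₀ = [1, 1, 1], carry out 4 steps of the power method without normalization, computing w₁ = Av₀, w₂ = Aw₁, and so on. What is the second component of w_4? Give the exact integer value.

19386

w1 = Av₀ = (12, 13, 7)
w2 = Aw1 = (136, 150, 76)
w3 = Aw2 = (1550, 1704, 860)
w4 = Aw3 = (17608, 19386, 9778)
The requested component of w4 is 19386.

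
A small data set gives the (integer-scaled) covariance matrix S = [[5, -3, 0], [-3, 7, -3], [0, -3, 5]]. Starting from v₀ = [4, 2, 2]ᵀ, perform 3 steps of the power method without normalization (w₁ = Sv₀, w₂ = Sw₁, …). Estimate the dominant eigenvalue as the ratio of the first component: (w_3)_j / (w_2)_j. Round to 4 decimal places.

w1 = Sv₀ = (5·4 + (-3)·2 + 0·2; (-3)·4 + 7·2 + (-3)·2; 0·4 + (-3)·2 + 5·2) = (14, -4, 4)
w2 = Sw1 = (5·14 + (-3)·(-4) + 0·4; (-3)·14 + 7·(-4) + (-3)·4; 0·14 + (-3)·(-4) + 5·4) = (82, -82, 32)
w3 = Sw2 = (656, -916, 406)
Ratio at component: 656 / 82 = 8.0000

λ ≈ 8.0000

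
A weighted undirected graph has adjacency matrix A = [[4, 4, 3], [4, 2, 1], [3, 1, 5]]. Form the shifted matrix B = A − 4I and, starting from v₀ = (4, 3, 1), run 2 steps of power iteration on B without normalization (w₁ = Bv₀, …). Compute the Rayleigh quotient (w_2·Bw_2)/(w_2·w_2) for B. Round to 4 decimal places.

μ ≈ 5.2292

B = A − 4I has rows (0, 4, 3); (4, -2, 1); (3, 1, 1)
w1 = Bv₀ = (15, 11, 16)
w2 = Bw1 = (92, 54, 72)
Bw2 = (432, 332, 402)
w2·Bw2 = 86616; w2·w2 = 16564; μ ≈ 86616/16564 = 5.2292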